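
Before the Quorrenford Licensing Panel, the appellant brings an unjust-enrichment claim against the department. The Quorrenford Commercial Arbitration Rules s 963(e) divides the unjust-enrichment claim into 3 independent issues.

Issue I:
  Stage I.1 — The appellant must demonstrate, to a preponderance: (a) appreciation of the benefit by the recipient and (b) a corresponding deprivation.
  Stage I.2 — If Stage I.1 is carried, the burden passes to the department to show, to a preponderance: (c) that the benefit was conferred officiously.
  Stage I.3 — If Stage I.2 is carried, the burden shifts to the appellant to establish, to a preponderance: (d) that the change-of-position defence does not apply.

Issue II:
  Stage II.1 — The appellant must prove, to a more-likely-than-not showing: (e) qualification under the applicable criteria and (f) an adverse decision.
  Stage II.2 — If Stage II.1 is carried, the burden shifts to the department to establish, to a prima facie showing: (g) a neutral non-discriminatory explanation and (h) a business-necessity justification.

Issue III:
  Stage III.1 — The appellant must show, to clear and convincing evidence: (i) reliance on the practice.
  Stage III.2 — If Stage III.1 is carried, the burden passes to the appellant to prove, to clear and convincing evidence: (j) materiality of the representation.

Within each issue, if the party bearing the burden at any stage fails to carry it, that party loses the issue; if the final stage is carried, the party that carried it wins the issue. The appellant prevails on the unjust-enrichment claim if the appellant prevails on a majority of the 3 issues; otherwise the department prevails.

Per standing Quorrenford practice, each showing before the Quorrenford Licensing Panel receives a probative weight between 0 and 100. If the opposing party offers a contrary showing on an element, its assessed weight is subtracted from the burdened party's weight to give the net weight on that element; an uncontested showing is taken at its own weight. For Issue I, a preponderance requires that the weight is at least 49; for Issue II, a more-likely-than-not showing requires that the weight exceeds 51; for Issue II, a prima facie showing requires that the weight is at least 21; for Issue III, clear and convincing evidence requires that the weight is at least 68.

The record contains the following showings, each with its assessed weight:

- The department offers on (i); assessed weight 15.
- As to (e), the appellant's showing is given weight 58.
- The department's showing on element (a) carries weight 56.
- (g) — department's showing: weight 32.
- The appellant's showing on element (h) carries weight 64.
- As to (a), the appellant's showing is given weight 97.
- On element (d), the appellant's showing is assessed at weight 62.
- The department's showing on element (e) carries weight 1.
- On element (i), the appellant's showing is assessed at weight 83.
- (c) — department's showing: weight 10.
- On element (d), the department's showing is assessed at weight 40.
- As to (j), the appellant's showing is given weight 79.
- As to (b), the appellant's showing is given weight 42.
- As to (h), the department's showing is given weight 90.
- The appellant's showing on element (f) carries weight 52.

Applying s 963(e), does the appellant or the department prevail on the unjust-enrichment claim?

department

— Issue I —
Stage I.1 — burden on appellant; standard: a preponderance (weight is at least 49).
    (a): 97 − 56 = 41 < 49 [not met]
    (b): 42 < 49 [not met]
  Stage I.1 not carried; the appellant fails its burden.
So the department prevails on this issue.
— Issue II —
At Stage II.1 the appellant must meet a more-likely-than-not showing (weight exceeds 51): on (e) the weight is 58 less the opposing 1 gives net 57, which does exceed 51, so (e) meets the standard; on (f) the weight is 52, which does exceed 51, so (f) meets the standard.
  All elements met. The burden passes to the department.
At Stage II.2 the department must meet a prima facie showing (weight is at least 21): on (g) the weight is 32, which does reach 21, so (g) meets the standard; on (h) the weight is 90 less the opposing 64 gives net 26, ≥ 21, so (h) meets the standard.
  Stage II.2 carried; the final stage is satisfied.
With every stage satisfied, the department prevails on this issue.
— Issue III —
At Stage III.1 the appellant must meet clear and convincing evidence (weight is at least 68): on (i) the weight is 83 less the opposing 15 gives net 68, ≥ 68, so (i) meets the standard.
  All elements met. The appellant retains the burden for Stage III.2.
At Stage III.2 the appellant must meet clear and convincing evidence (weight is at least 68): on (j) the weight is 79, which does reach 68, so (j) meets the standard.
  All elements met at the final stage.
All stages carried — the appellant prevails on this issue.
Per-issue: Issue I → department; Issue II → department; Issue III → appellant. The appellant must prevail on a majority of issues; overall, the department prevails.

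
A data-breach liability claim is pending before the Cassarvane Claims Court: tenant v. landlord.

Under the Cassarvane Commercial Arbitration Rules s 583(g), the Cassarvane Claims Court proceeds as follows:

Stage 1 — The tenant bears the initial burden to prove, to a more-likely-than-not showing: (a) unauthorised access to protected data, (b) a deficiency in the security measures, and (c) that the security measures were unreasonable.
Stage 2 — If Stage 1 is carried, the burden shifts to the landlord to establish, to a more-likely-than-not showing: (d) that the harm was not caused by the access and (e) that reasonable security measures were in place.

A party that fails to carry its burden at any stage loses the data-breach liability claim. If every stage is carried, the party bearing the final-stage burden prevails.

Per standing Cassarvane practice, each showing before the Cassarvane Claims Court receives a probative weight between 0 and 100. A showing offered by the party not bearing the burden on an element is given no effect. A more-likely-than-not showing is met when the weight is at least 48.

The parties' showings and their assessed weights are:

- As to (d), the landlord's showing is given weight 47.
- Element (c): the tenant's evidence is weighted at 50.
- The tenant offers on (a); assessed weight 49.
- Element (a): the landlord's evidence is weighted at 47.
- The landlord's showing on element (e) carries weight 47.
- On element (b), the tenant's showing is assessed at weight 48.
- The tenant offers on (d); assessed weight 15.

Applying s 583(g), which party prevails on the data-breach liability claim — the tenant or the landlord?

Stage 1 — burden on tenant; standard: a more-likely-than-not showing (weight is at least 48).
    (a): 49 (landlord's 47 disregarded) ≥ 48 [met]
    (b): 48 ≥ 48 [met]
    (c): 50 ≥ 48 [met]
  Stage 1 carried; the burden shifts to the landlord.
Stage 2 — burden on landlord; standard: a more-likely-than-not showing (weight is at least 48).
    (d): 47 (tenant's 15 disregarded) < 48 [not met]
    (e): 47 < 48 [not met]
  Not every element is met, so the landlord fails to carry Stage 2.
So the tenant prevails.

tenant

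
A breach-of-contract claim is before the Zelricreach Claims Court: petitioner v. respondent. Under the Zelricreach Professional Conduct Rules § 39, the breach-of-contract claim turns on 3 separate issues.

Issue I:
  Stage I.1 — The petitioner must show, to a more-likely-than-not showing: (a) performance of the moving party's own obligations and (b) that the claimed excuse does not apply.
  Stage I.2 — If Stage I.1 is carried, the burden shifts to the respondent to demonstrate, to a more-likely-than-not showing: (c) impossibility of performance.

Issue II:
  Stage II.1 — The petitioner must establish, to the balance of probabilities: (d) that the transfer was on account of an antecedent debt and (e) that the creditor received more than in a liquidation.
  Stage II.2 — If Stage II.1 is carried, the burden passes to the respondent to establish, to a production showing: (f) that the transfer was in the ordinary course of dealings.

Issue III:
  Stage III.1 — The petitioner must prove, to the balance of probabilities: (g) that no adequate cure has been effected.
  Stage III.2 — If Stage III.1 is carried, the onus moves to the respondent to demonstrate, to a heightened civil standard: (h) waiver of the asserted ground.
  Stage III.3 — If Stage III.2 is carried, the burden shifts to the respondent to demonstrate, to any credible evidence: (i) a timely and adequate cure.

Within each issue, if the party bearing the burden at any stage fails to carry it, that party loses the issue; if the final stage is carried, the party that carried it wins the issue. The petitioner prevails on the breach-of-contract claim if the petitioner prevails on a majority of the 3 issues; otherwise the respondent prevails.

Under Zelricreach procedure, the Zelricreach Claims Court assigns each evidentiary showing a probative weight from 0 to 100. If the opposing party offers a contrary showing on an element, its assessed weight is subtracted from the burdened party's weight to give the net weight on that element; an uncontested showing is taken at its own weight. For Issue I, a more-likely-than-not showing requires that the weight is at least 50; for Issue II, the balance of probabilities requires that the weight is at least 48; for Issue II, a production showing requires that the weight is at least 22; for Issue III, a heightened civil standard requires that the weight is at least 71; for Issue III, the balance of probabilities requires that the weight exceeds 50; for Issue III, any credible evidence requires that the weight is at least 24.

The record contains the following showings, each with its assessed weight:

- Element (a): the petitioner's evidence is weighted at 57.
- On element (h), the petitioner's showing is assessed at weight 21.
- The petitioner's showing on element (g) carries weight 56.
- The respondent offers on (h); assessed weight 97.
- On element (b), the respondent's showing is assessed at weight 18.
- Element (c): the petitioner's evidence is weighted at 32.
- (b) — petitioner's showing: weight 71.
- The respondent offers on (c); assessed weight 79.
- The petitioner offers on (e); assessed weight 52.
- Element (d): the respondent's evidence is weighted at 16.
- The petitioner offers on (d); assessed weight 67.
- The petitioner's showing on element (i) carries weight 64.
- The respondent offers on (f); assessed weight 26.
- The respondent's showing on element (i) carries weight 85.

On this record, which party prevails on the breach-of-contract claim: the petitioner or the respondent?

— Issue I —
At Stage I.1 the petitioner must meet a more-likely-than-not showing (weight is at least 50): on (a) the weight is 57, ≥ 50, so (a) meets the standard; on (b) the weight is 71 less the opposing 18 gives net 53, which does reach 50, so (b) meets the standard.
  Stage I.1 carried; the burden shifts to the respondent.
At Stage I.2 the respondent must meet a more-likely-than-not showing (weight is at least 50): on (c) the weight is 79 less the opposing 32 gives net 47, < 50, so (c) does not meet the standard.
  Not every element is met, so the respondent fails to carry Stage I.2.
So the petitioner prevails on this issue.
— Issue II —
At Stage II.1 the petitioner must meet the balance of probabilities (weight is at least 48): on (d) the weight is 67 less the opposing 16 gives net 51, ≥ 48, so (d) meets the standard; on (e) the weight is 52, which does reach 48, so (e) meets the standard.
  Stage II.1 carried; the burden shifts to the respondent.
At Stage II.2 the respondent must meet a production showing (weight is at least 22): on (f) the weight is 26, which does reach 22, so (f) meets the standard.
  All elements met at the final stage.
With every stage satisfied, the respondent prevails on this issue.
— Issue III —
Stage III.1 — burden on petitioner; standard: the balance of probabilities (weight exceeds 50).
    (g): 56 > 50 [met]
  Stage III.1 is satisfied; the onus moves to the respondent.
Stage III.2 — burden on respondent; standard: a heightened civil standard (weight is at least 71).
    (h): 97 − 21 = 76 ≥ 71 [met]
  Stage III.2 carried; the burden remains with the respondent.
Stage III.3 — burden on respondent; standard: any credible evidence (weight is at least 24).
    (i): 85 − 64 = 21 < 24 [not met]
  Stage III.3 not carried; the respondent fails its burden.
So the petitioner prevails on this issue.
Per-issue: Issue I → petitioner; Issue II → respondent; Issue III → petitioner. The petitioner must prevail on a majority of issues; overall, the petitioner prevails.

petitioner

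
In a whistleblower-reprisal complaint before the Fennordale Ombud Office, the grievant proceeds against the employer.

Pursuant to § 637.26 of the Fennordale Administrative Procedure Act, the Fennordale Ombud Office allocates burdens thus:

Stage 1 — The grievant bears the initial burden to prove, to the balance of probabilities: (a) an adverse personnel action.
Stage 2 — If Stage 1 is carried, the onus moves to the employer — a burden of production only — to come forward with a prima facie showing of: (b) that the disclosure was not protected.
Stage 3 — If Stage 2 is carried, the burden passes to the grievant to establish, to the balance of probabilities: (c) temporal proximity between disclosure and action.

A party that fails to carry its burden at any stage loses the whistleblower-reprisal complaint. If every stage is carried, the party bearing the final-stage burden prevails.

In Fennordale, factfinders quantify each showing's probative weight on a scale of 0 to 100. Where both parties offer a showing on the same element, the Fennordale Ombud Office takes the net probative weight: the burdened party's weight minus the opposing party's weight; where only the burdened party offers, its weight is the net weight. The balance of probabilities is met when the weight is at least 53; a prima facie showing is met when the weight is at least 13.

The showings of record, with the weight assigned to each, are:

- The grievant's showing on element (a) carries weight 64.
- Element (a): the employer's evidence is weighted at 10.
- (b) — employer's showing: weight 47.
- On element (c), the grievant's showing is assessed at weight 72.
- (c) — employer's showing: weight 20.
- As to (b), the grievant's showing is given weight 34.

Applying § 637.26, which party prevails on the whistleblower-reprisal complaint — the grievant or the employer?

Stage 1 (grievant, the balance of probabilities, weight is at least 53): (a) net 64−10=54 ≥ 53 — meets.
  All elements met. The burden passes to the employer.
Stage 2 (employer, a prima facie showing, weight is at least 13): (b) net 47−34=13 ≥ 13 — meets.
  Stage 2 carried; the burden shifts to the grievant.
Stage 3 (grievant, the balance of probabilities, weight is at least 53): (c) net 72−20=52 < 53 — fails.
  The grievant does not carry Stage 3.
The analysis ends at Stage 3; the employer prevails.

employer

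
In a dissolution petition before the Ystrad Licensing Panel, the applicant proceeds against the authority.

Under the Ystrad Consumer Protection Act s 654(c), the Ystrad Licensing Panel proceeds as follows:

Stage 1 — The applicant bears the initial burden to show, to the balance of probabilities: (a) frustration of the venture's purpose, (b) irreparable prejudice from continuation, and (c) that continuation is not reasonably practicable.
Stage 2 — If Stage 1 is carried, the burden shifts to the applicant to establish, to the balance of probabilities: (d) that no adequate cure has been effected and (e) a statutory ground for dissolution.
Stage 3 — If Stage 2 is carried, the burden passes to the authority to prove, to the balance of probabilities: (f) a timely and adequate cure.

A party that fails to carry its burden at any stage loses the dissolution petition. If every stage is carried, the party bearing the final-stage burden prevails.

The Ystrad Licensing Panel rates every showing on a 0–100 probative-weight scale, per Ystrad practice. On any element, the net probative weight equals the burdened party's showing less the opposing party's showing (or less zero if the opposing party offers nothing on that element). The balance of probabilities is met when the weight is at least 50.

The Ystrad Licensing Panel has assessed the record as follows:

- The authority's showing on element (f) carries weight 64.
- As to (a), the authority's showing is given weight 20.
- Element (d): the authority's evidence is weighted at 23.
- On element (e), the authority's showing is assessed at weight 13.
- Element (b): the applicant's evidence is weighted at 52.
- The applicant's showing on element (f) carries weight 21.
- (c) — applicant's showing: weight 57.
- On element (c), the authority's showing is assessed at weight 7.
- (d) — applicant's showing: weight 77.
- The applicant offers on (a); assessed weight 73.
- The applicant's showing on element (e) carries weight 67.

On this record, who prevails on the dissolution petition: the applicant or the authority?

Stage 1 — burden on applicant; standard: the balance of probabilities (weight is at least 50).
    (a): 73 − 20 = 53 ≥ 50 [met]
    (b): 52 ≥ 50 [met]
    (c): 57 − 7 = 50 ≥ 50 [met]
  Stage 1 carried; the burden remains with the applicant.
Stage 2 — burden on applicant; standard: the balance of probabilities (weight is at least 50).
    (d): 77 − 23 = 54 ≥ 50 [met]
    (e): 67 − 13 = 54 ≥ 50 [met]
  Stage 2 is satisfied; the onus moves to the authority.
Stage 3 — burden on authority; standard: the balance of probabilities (weight is at least 50).
    (f): 64 − 21 = 43 < 50 [not met]
  The authority does not carry Stage 3.
The analysis ends at Stage 3; the applicant prevails.

applicant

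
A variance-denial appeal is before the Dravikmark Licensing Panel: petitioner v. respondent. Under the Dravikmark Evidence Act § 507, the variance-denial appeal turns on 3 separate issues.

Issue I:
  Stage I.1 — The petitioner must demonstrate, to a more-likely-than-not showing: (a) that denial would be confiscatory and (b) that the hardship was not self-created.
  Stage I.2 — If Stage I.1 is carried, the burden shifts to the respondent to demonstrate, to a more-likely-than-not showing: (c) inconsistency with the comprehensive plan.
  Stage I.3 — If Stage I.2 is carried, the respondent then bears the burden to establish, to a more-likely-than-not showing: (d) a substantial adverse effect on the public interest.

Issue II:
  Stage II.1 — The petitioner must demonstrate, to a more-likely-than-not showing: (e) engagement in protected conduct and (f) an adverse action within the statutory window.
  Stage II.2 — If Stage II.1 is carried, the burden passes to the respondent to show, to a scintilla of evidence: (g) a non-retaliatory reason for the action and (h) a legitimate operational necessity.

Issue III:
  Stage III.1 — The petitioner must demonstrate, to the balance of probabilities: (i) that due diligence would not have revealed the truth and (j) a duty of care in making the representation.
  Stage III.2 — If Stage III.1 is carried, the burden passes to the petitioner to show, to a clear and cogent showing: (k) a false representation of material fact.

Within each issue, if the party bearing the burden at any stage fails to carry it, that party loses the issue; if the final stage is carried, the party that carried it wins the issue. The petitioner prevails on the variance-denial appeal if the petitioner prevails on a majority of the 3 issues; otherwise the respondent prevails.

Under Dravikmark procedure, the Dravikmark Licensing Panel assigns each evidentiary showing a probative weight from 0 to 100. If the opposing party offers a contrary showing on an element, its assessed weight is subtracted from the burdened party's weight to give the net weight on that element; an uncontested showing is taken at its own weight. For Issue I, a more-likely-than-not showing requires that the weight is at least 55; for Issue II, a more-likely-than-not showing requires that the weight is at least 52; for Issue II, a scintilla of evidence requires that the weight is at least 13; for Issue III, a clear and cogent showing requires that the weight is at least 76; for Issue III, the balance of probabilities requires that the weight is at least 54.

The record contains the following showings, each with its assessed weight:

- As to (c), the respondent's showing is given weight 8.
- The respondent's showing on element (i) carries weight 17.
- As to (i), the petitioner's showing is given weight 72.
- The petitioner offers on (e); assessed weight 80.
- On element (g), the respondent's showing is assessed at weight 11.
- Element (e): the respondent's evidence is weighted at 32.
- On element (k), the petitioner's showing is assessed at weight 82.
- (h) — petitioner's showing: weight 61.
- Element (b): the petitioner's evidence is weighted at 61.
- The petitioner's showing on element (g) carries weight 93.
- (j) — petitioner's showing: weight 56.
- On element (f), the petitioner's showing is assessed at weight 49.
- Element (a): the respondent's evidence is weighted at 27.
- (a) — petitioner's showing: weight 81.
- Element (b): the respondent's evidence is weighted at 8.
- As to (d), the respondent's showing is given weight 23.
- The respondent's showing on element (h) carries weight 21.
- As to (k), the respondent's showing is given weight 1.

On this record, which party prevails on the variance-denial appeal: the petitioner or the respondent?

— Issue I —
At Stage I.1 the petitioner must meet a more-likely-than-not showing (weight is at least 55): on (a) the weight is 81 less the opposing 27 gives net 54, < 55, so (a) does not meet the standard; on (b) the weight is 61 less the opposing 8 gives net 53, < 55, so (b) does not meet the standard.
  Stage I.1 not carried; the petitioner fails its burden.
So the respondent prevails on this issue.
— Issue II —
At Stage II.1 the petitioner must meet a more-likely-than-not showing (weight is at least 52): on (e) the weight is 80 less the opposing 32 gives net 48, which does not reach 52, so (e) does not meet the standard; on (f) the weight is 49, which does not reach 52, so (f) does not meet the standard.
  Stage II.1 not carried; the petitioner fails its burden.
So the respondent prevails on this issue.
— Issue III —
At Stage III.1 the petitioner must meet the balance of probabilities (weight is at least 54): on (i) the weight is 72 less the opposing 17 gives net 55, ≥ 54, so (i) meets the standard; on (j) the weight is 56, ≥ 54, so (j) meets the standard.
  Stage III.1 carried; the burden remains with the petitioner.
At Stage III.2 the petitioner must meet a clear and cogent showing (weight is at least 76): on (k) the weight is 82 less the opposing 1 gives net 81, which does reach 76, so (k) meets the standard.
  All elements met at the final stage.
Every stage carried; the petitioner prevails on this issue.
Per-issue: Issue I → respondent; Issue II → respondent; Issue III → petitioner. The petitioner must prevail on a majority of issues; overall, the respondent prevails.

respondent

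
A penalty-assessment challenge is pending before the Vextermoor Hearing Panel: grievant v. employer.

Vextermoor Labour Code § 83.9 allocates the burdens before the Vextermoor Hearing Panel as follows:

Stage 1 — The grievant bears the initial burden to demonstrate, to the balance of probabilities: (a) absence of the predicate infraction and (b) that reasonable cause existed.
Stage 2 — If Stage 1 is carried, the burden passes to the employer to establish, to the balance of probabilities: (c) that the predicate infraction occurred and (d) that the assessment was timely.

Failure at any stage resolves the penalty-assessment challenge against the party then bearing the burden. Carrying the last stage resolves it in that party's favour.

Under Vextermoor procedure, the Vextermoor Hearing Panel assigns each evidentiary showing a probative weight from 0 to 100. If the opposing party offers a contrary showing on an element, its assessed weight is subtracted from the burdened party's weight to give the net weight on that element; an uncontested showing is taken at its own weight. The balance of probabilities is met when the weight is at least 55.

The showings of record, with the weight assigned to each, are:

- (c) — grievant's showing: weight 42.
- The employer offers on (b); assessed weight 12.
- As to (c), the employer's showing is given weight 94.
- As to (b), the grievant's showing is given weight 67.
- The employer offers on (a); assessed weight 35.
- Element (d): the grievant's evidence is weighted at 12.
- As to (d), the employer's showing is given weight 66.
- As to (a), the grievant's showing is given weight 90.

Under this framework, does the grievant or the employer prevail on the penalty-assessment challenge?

Stage 1 — burden on grievant; standard: the balance of probabilities (weight is at least 55).
    (a): 90 − 35 = 55 ≥ 55 [met]
    (b): 67 − 12 = 55 ≥ 55 [met]
  Stage 1 is satisfied; the onus moves to the employer.
Stage 2 — burden on employer; standard: the balance of probabilities (weight is at least 55).
    (c): 94 − 42 = 52 < 55 [not met]
    (d): 66 − 12 = 54 < 55 [not met]
  The employer does not carry Stage 2.
So the grievant prevails.

grievant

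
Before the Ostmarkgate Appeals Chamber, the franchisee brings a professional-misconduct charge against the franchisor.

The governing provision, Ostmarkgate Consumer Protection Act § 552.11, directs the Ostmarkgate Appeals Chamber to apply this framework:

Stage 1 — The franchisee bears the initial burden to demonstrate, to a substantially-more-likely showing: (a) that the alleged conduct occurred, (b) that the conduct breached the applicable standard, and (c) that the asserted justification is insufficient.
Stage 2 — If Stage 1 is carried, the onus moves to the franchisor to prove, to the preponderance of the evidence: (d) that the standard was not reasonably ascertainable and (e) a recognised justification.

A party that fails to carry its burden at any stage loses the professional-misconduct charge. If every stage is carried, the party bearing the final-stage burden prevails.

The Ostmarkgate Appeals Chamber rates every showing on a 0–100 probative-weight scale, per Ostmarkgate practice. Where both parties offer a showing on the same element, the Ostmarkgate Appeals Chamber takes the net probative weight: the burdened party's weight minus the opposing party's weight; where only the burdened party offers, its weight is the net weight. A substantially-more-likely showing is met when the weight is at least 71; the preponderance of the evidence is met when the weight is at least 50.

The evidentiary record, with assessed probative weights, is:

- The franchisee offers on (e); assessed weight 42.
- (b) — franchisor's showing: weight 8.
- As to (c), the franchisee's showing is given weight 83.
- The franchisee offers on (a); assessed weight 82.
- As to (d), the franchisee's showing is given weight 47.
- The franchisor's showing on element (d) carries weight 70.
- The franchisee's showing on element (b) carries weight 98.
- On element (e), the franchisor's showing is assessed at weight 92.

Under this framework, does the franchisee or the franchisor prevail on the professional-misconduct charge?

Stage 1 — burden on franchisee; standard: a substantially-more-likely showing (weight is at least 71).
    (a): 82 ≥ 71 [met]
    (b): 98 − 8 = 90 ≥ 71 [met]
    (c): 83 ≥ 71 [met]
  The franchisee carries Stage 1; the franchisor now bears the burden.
Stage 2 — burden on franchisor; standard: the preponderance of the evidence (weight is at least 50).
    (d): 70 − 47 = 23 < 50 [not met]
    (e): 92 − 42 = 50 ≥ 50 [met]
  Stage 2 not carried; the franchisor fails its burden.
So the franchisee prevails.

franchisee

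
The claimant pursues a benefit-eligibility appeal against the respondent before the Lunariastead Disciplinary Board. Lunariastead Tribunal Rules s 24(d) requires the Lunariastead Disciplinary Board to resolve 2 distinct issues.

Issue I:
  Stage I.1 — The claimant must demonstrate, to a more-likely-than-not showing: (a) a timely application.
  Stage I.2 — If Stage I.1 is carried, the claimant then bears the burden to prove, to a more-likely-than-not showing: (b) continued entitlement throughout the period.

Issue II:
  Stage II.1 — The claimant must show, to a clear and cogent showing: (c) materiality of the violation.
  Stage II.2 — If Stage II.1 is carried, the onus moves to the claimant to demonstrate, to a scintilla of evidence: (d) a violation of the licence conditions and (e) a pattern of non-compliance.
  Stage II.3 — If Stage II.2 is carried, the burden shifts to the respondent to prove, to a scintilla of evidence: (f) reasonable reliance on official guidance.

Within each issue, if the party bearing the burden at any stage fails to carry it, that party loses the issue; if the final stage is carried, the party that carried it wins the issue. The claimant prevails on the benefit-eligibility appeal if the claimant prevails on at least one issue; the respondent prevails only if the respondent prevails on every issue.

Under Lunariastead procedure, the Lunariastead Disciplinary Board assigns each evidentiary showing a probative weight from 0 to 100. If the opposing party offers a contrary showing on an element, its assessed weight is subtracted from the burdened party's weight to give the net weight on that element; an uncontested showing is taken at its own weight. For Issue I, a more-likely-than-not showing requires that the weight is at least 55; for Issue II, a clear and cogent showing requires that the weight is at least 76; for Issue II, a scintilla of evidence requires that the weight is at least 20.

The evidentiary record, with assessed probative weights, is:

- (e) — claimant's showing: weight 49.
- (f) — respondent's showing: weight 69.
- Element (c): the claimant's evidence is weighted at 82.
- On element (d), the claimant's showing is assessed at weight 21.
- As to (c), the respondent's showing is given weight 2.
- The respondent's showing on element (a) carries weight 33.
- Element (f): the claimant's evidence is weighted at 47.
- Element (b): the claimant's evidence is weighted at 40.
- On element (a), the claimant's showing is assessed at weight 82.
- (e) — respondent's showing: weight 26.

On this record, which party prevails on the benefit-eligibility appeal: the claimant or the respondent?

— Issue I —
Stage I.1 (claimant, a more-likely-than-not showing, weight is at least 55): (a) net 82−33=49 < 55 — fails.
  Stage I.1 not carried; the claimant fails its burden.
The respondent prevails on this issue.
— Issue II —
Stage II.1 (claimant, a clear and cogent showing, weight is at least 76): (c) net 82−2=80 ≥ 76 — meets.
  All elements met. The claimant retains the burden for Stage II.2.
Stage II.2 (claimant, a scintilla of evidence, weight is at least 20): (d) 21 ≥ 20 — meets; (e) net 49−26=23 ≥ 20 — meets.
  The claimant carries Stage II.2; the respondent now bears the burden.
Stage II.3 (respondent, a scintilla of evidence, weight is at least 20): (f) net 69−47=22 ≥ 20 — meets.
  Stage II.3 carried; the final stage is satisfied.
All stages carried — the respondent prevails on this issue.
Per-issue: Issue I → respondent; Issue II → respondent. The claimant must prevail on at least one issue; overall, the respondent prevails.

respondent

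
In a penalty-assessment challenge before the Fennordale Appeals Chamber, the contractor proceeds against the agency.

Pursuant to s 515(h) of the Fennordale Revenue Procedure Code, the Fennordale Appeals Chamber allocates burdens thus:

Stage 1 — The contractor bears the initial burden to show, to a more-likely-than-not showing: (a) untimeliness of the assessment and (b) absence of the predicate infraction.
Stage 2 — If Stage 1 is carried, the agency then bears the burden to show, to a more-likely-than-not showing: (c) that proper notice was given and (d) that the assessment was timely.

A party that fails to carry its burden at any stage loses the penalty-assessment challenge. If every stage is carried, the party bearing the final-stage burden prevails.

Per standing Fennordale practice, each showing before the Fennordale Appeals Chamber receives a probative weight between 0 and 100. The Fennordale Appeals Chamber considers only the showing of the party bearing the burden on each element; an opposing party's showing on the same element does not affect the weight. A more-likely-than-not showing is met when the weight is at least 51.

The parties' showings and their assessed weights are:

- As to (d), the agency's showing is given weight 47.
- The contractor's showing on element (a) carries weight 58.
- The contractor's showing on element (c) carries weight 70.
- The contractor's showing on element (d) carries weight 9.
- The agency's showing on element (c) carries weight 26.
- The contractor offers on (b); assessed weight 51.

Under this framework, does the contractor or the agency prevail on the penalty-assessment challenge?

Stage 1 — burden on contractor; standard: a more-likely-than-not showing (weight is at least 51).
    (a): 58 ≥ 51 [met]
    (b): 51 ≥ 51 [met]
  Stage 1 carried; the burden shifts to the agency.
Stage 2 — burden on agency; standard: a more-likely-than-not showing (weight is at least 51).
    (c): 26 (contractor's 70 disregarded) < 51 [not met]
    (d): 47 (contractor's 9 disregarded) < 51 [not met]
  Stage 2 not carried; the agency fails its burden.
So the contractor prevails.

contractor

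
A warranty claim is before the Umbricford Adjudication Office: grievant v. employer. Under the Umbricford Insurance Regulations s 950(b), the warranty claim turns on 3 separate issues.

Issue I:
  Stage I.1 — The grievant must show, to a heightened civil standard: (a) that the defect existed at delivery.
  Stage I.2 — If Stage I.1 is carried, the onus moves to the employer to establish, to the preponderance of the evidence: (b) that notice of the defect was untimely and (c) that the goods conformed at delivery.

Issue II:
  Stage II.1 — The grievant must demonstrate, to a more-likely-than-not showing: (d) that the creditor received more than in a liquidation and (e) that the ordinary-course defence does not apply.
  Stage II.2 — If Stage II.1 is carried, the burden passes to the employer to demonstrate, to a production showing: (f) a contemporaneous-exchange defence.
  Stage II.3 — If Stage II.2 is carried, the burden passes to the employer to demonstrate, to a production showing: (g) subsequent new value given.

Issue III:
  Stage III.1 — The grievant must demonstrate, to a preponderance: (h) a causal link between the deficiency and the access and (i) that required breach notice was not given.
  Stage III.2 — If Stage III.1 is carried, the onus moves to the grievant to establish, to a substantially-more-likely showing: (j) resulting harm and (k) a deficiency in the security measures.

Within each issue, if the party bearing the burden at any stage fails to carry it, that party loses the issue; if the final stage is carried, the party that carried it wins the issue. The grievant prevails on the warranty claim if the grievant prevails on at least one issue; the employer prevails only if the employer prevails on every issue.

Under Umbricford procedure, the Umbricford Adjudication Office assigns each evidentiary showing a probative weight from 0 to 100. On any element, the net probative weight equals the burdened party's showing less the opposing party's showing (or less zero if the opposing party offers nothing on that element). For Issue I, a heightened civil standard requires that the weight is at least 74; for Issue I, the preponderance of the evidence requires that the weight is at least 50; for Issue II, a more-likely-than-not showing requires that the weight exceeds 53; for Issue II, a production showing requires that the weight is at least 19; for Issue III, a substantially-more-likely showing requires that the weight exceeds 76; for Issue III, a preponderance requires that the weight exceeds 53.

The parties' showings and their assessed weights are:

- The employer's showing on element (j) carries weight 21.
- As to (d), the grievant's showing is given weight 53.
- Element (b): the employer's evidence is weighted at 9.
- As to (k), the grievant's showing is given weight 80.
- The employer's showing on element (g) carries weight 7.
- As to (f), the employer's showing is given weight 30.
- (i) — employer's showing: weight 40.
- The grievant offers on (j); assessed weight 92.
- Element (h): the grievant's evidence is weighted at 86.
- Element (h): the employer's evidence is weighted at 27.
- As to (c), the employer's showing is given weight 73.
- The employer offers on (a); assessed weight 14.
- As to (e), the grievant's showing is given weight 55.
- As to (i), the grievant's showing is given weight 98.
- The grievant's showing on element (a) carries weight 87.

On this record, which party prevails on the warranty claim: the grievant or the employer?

employer

— Issue I —
Stage I.1 (grievant, a heightened civil standard, weight is at least 74): (a) net 87−14=73 < 74 — fails.
  The grievant does not carry Stage I.1.
So the employer prevails on this issue.
— Issue II —
Stage II.1 (grievant, a more-likely-than-not showing, weight exceeds 53): (d) 53 ≤ 53 — fails; (e) 55 > 53 — meets.
  The grievant does not carry Stage II.1.
The analysis ends at Stage II.1; the employer prevails on this issue.
— Issue III —
Stage III.1 (grievant, a preponderance, weight exceeds 53): (h) net 86−27=59 > 53 — meets; (i) net 98−40=58 > 53 — meets.
  Stage III.1 carried; the burden remains with the grievant.
Stage III.2 (grievant, a substantially-more-likely showing, weight exceeds 76): (j) net 92−21=71 ≤ 76 — fails; (k) 80 > 76 — meets.
  Not every element is met, so the grievant fails to carry Stage III.2.
The employer prevails on this issue.
Per-issue: Issue I → employer; Issue II → employer; Issue III → employer. The grievant must prevail on at least one issue; overall, the employer prevails.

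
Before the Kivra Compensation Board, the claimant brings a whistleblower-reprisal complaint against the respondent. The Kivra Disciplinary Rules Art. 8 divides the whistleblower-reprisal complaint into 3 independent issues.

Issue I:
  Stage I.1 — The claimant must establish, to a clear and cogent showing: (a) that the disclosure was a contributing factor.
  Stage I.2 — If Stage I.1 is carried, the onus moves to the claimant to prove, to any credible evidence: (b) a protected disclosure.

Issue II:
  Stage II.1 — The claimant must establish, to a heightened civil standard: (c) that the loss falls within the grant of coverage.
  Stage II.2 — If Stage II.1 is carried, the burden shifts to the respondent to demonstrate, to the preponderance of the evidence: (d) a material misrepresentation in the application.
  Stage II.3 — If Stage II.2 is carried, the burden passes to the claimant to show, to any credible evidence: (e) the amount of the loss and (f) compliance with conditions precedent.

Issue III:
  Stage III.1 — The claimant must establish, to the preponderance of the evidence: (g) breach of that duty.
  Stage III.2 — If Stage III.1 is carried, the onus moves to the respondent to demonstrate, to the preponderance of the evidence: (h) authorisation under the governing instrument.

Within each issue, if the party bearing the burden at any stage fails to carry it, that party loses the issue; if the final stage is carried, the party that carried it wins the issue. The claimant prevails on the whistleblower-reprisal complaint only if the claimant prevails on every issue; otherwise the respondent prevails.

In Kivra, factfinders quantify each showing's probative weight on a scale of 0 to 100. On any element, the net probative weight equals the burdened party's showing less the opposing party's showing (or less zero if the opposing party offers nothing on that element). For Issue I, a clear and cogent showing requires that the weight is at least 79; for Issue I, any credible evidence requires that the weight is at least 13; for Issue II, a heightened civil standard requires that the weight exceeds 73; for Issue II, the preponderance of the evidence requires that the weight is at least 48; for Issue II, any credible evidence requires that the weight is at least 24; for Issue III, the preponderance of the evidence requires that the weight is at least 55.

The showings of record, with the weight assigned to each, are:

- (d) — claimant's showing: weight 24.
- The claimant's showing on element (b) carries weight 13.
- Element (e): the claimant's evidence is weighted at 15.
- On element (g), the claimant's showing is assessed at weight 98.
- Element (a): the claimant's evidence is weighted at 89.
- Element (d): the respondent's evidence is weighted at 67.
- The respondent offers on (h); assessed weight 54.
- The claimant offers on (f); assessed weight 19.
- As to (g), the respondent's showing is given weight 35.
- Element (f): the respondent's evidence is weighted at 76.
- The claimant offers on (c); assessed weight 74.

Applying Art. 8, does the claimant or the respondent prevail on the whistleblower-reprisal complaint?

claimant

— Issue I —
Stage I.1 (claimant, a clear and cogent showing, weight is at least 79): (a) 89 ≥ 79 — meets.
  All elements met. The claimant retains the burden for Stage I.2.
Stage I.2 (claimant, any credible evidence, weight is at least 13): (b) 13 ≥ 13 — meets.
  The claimant carries the last stage.
Every stage carried; the claimant prevails on this issue.
— Issue II —
Stage II.1 — burden on claimant; standard: a heightened civil standard (weight exceeds 73).
    (c): 74 > 73 [met]
  Stage II.1 carried; the burden shifts to the respondent.
Stage II.2 — burden on respondent; standard: the preponderance of the evidence (weight is at least 48).
    (d): 67 − 24 = 43 < 48 [not met]
  Stage II.2 not carried; the respondent fails its burden.
The analysis ends at Stage II.2; the claimant prevails on this issue.
— Issue III —
Stage III.1 (claimant, the preponderance of the evidence, weight is at least 55): (g) net 98−35=63 ≥ 55 — meets.
  Stage III.1 is satisfied; the onus moves to the respondent.
Stage III.2 (respondent, the preponderance of the evidence, weight is at least 55): (h) 54 < 55 — fails.
  Stage III.2 not carried; the respondent fails its burden.
So the claimant prevails on this issue.
Per-issue: Issue I → claimant; Issue II → claimant; Issue III → claimant. The claimant must prevail on every issue; overall, the claimant prevails.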